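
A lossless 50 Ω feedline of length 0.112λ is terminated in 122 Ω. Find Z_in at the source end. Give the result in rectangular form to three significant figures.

βl = 2π × 0.112 = 40.3°
tan(βl) = tan(40.3°) = 0.849
Z_in = Z_0·(Z_L + jZ_0·tanβl)/(Z_0 + jZ_L·tanβl)
     = 50·(122 + j42.4)/(50 + j104)

Z_in ≈ 39.7 − j39.8 Ω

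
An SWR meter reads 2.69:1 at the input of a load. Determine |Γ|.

|Γ| ≈ 0.458

|Γ| = (S − 1)/(S + 1) = (2.69 − 1)/(2.69 + 1) = 1.69/3.69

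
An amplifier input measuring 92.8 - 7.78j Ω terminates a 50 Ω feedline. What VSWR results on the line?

Γ = (Z_L − Z_0)/(Z_L + Z_0) = (42.8 − j7.78)/(142.8 − j7.78)
|Γ| = 43.5/143 = 0.304
VSWR = (1 + |Γ|)/(1 − |Γ|) = 1.3/0.696

VSWR ≈ 1.87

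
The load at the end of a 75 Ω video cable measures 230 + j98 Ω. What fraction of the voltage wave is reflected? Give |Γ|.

Γ = (Z_L − Z_0)/(Z_L + Z_0) = (155 + j98)/(305 + j98)
|Γ| = 183/320

|Γ| ≈ 0.572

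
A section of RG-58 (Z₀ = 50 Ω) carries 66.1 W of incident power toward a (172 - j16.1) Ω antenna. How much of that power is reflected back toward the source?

|Γ| = |(122 − j16.1)/(222 − j16.1)| = 0.553
|Γ|² = 0.306
P_refl = |Γ|²·P_inc = 20.2 W, P_del = (1 − |Γ|²)·P_inc = 45.9 W

P_reflected ≈ 20.2 W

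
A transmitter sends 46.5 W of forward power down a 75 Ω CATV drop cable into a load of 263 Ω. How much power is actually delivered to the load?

P_delivered ≈ 32.1 W

Γ = (263 − 75)/(263 + 75) = 0.556
|Γ|² = 0.309
P_refl = |Γ|²·P_inc = 14.4 W, P_del = (1 − |Γ|²)·P_inc = 32.1 W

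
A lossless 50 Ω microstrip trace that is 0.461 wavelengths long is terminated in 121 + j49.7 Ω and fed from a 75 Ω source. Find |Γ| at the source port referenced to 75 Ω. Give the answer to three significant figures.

|Γ| ≈ 0.405

βl = 2π × 0.461 = 166°
tan(βl) = -0.25
Z_in = Z_0·(Z_L + jZ_0·tanβl)/(Z_0 + jZ_L·tanβl) = 66.8 + j62.2 Ω
Γ_s = (Z_in − Z_s)/(Z_in + Z_s) = (-8.22 + j62.2)/(142 + j62.2), |Γ_s| = 0.405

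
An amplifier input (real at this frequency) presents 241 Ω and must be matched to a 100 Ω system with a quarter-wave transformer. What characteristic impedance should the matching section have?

Z_qwt ≈ 155 Ω

Z_qwt = √(Z_0·R_L) = √(100 × 241) = √24100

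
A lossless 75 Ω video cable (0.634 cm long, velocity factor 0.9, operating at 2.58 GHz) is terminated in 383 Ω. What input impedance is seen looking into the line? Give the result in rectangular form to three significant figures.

Z_in ≈ 85.8 − j145 Ω

λ = v/f = 0.9·c / 2.58 GHz = 0.105 m
βl = 2π·l/λ = 2π × 0.0606 = 21.8°
tan(βl) = tan(21.8°) = 0.4
Z_in = Z_0·(Z_L + jZ_0·tanβl)/(Z_0 + jZ_L·tanβl)
     = 75·(383 + j30)/(75 + j153)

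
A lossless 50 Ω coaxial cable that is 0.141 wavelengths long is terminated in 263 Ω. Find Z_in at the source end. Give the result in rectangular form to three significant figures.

βl = 2π × 0.141 = 50.8°
tan(βl) = tan(50.8°) = 1.22
Z_in = Z_0·(Z_L + jZ_0·tanβl)/(Z_0 + jZ_L·tanβl)
     = 50·(263 + j61.2)/(50 + j322)

Z_in ≈ 15.5 − j38.4 Ω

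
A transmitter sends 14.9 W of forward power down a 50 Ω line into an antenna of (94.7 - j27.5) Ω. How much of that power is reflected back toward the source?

|Γ| = |(44.7 − j27.5)/(144.7 − j27.5)| = 0.356
|Γ|² = 0.127
P_refl = |Γ|²·P_inc = 1.89 W, P_del = (1 − |Γ|²)·P_inc = 13 W

P_reflected ≈ 1.89 W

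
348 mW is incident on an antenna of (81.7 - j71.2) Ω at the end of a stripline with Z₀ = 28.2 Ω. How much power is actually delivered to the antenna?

P_delivered ≈ 187 mW

|Γ| = |(53.5 − j71.2)/(109.9 − j71.2)| = 0.68
|Γ|² = 0.463
P_refl = |Γ|²·P_inc = 161 mW, P_del = (1 − |Γ|²)·P_inc = 187 mW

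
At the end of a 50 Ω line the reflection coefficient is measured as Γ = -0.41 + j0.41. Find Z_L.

Z_L = Z_0·(1 + Γ)/(1 − Γ) = 50·(0.59 + j0.41)/(1.41 − j0.41)

Z_L ≈ 15.4 + j19 Ω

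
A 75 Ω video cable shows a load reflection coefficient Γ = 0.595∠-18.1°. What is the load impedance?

Z_L ≈ 217 − j124 Ω

Z_L = Z_0·(1 + Γ)/(1 − Γ) = 75·(1.57 − j0.185)/(0.434 + j0.185)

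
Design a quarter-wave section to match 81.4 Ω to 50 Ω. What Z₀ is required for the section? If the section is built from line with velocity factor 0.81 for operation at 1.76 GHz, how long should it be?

Z_qwt ≈ 63.8 Ω; length ≈ 3.45 cm

Z_qwt = √(Z_0·R_L) = √(50 × 81.4) = √4070
λ = 0.81·c/f = 0.138 m, so l = λ/4 = 0.0345 m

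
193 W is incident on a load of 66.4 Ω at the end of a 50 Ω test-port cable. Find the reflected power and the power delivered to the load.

P_reflected ≈ 3.83 W; P_delivered ≈ 189 W

Γ = (66.4 − 50)/(66.4 + 50) = 0.141
|Γ|² = 0.0199
P_refl = |Γ|²·P_inc = 3.83 W, P_del = (1 − |Γ|²)·P_inc = 189 W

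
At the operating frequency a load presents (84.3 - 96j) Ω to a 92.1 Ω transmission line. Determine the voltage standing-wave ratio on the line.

Γ = (Z_L − Z_0)/(Z_L + Z_0) = (-7.8 − j96)/(176.4 − j96)
|Γ| = 96.3/201 = 0.48
VSWR = (1 + |Γ|)/(1 − |Γ|) = 1.48/0.52

VSWR ≈ 2.84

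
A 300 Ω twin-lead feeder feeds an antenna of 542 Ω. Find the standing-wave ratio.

Γ = (542 − 300)/(542 + 300) = 0.287
VSWR = (1 + 0.287)/(1 − 0.287)

VSWR ≈ 1.81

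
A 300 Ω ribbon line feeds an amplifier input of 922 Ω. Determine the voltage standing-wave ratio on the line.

Γ = (922 − 300)/(922 + 300) = 0.509
VSWR = (1 + 0.509)/(1 − 0.509)

VSWR ≈ 3.07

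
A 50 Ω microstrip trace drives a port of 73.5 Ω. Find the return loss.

Γ = (73.5 − 50)/(73.5 + 50) = 0.19
RL = −20·log₁₀|Γ| = −20·log₁₀(0.19)

RL ≈ 14.4 dB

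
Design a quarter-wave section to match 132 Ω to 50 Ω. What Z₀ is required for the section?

Z_qwt ≈ 81.2 Ω

Z_qwt = √(Z_0·R_L) = √(50 × 132) = √6600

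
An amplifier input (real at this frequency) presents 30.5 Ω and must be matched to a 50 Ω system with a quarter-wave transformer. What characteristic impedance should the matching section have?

Z_qwt = √(Z_0·R_L) = √(50 × 30.5) = √1525

Z_qwt ≈ 39.1 Ω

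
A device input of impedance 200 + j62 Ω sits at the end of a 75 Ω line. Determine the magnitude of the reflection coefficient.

Γ = (Z_L − Z_0)/(Z_L + Z_0) = (125 + j62)/(275 + j62)
|Γ| = 140/282

|Γ| ≈ 0.495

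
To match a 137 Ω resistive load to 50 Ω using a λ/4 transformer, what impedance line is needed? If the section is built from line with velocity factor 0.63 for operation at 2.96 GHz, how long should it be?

Z_qwt ≈ 82.8 Ω; length ≈ 1.6 cm

Z_qwt = √(Z_0·R_L) = √(50 × 137) = √6850
λ = 0.63·c/f = 0.0639 m, so l = λ/4 = 0.016 m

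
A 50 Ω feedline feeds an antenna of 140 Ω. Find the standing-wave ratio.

VSWR ≈ 2.8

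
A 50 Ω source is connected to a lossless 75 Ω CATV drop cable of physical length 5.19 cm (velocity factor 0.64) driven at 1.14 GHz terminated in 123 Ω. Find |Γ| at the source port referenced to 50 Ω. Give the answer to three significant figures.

|Γ| ≈ 0.169

λ = v/f = 0.64·c / 1.14 GHz = 0.168 m
βl = 2π·l/λ = 2π × 0.308 = 111°
tan(βl) = -2.61
Z_in = Z_0·(Z_L + jZ_0·tanβl)/(Z_0 + jZ_L·tanβl) = 49.7 + j17.1 Ω
Γ_s = (Z_in − Z_s)/(Z_in + Z_s) = (-0.28 + j17.1)/(99.7 + j17.1), |Γ_s| = 0.169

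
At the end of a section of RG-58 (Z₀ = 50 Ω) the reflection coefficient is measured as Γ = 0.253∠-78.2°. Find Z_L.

Z_L ≈ 48.7 − j25.8 Ω

Z_L = Z_0·(1 + Γ)/(1 − Γ) = 50·(1.05 − j0.248)/(0.948 + j0.248)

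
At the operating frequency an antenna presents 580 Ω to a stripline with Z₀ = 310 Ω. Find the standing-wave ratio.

For a purely resistive load, VSWR = R_L/Z_0 or Z_0/R_L (whichever > 1) = 580/310

VSWR ≈ 1.87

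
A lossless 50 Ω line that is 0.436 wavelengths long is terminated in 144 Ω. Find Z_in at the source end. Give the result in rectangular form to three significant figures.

βl = 2π × 0.436 = 157°
tan(βl) = tan(157°) = -0.425
Z_in = Z_0·(Z_L + jZ_0·tanβl)/(Z_0 + jZ_L·tanβl)
     = 50·(144 − j21.3)/(50 − j61.2)

Z_in ≈ 68 + j62 Ω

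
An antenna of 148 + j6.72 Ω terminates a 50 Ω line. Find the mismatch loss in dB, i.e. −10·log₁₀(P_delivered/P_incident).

mismatch loss ≈ 1.23 dB

Γ = (98 + j6.72)/(198 + j6.72), |Γ| = 0.496
|Γ|² = 0.246, so P_del/P_inc = 1 − |Γ|² = 0.754
ML = −10·log₁₀(1 − |Γ|²)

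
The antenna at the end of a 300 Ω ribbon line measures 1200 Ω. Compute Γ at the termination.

Γ = (Z_L − Z_0)/(Z_L + Z_0) = (1200 − 300)/(1200 + 300) = 900/1500

Γ = 0.6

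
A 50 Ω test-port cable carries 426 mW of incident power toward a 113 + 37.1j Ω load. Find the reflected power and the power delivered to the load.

P_reflected ≈ 81.5 mW; P_delivered ≈ 345 mW

|Γ| = |(63 + j37.1)/(163 + j37.1)| = 0.437
|Γ|² = 0.191
P_refl = |Γ|²·P_inc = 81.5 mW, P_del = (1 − |Γ|²)·P_inc = 345 mW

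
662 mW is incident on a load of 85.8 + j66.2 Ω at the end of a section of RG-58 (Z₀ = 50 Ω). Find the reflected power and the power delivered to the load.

|Γ| = |(35.8 + j66.2)/(135.8 + j66.2)| = 0.498
|Γ|² = 0.248
P_refl = |Γ|²·P_inc = 164 mW, P_del = (1 − |Γ|²)·P_inc = 498 mW

P_reflected ≈ 164 mW; P_delivered ≈ 498 mW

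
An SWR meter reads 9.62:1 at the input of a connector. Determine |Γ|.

|Γ| ≈ 0.812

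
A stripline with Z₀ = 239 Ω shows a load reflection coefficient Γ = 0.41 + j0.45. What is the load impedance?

Z_L ≈ 273 + j391 Ω

Z_L = Z_0·(1 + Γ)/(1 − Γ) = 239·(1.41 + j0.45)/(0.59 − j0.45)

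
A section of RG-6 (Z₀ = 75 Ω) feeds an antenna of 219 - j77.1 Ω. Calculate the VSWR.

VSWR ≈ 3.32

Γ = (Z_L − Z_0)/(Z_L + Z_0) = (144 − j77.1)/(294 − j77.1)
|Γ| = 163/304 = 0.537
VSWR = (1 + |Γ|)/(1 − |Γ|) = 1.54/0.463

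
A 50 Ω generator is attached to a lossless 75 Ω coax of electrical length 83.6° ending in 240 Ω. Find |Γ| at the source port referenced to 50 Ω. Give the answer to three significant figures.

|Γ| ≈ 0.369

tan(βl) = 8.92
Z_in = Z_0·(Z_L + jZ_0·tanβl)/(Z_0 + jZ_L·tanβl) = 23.7 − j7.58 Ω
Γ_s = (Z_in − Z_s)/(Z_in + Z_s) = (-26.3 − j7.58)/(73.7 − j7.58), |Γ_s| = 0.369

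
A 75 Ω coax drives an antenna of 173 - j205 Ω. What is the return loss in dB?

Γ = (98 − j205)/(248 − j205), |Γ| = 0.706
RL = −20·log₁₀|Γ| = −20·log₁₀(0.706)

RL ≈ 3.02 dB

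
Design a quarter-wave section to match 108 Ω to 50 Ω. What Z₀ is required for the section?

Z_qwt = √(Z_0·R_L) = √(50 × 108) = √5400

Z_qwt ≈ 73.5 Ω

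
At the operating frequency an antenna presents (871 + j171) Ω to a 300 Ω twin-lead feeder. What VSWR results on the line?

VSWR ≈ 3.03

Γ = (Z_L − Z_0)/(Z_L + Z_0) = (571 + j171)/(1171 + j171)
|Γ| = 596/1180 = 0.504
VSWR = (1 + |Γ|)/(1 − |Γ|) = 1.5/0.496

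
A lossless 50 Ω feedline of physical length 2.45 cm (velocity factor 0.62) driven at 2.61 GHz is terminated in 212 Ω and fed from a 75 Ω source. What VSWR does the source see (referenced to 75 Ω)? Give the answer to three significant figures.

λ = v/f = 0.62·c / 2.61 GHz = 0.0713 m
βl = 2π·l/λ = 2π × 0.344 = 124°
tan(βl) = -1.5
Z_in = Z_0·(Z_L + jZ_0·tanβl)/(Z_0 + jZ_L·tanβl) = 16.6 + j30.8 Ω
Γ_s = (Z_in − Z_s)/(Z_in + Z_s) = (-58.4 + j30.8)/(91.6 + j30.8), |Γ_s| = 0.682
VSWR = (1 + |Γ_s|)/(1 − |Γ_s|)

VSWR ≈ 5.3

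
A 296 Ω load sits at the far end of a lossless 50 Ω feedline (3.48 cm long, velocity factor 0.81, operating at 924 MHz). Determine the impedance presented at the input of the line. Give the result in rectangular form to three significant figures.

Z_in ≈ 15.1 − j43.3 Ω

λ = v/f = 0.81·c / 924 MHz = 0.263 m
βl = 2π·l/λ = 2π × 0.132 = 47.6°
tan(βl) = tan(47.6°) = 1.1
Z_in = Z_0·(Z_L + jZ_0·tanβl)/(Z_0 + jZ_L·tanβl)
     = 50·(296 + j54.8)/(50 + j325)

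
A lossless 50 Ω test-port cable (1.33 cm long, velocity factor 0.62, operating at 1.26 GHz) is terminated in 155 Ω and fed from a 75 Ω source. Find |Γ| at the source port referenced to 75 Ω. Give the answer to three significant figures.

λ = v/f = 0.62·c / 1.26 GHz = 0.148 m
βl = 2π·l/λ = 2π × 0.0901 = 32.4°
tan(βl) = 0.635
Z_in = Z_0·(Z_L + jZ_0·tanβl)/(Z_0 + jZ_L·tanβl) = 44.6 − j56.1 Ω
Γ_s = (Z_in − Z_s)/(Z_in + Z_s) = (-30.4 − j56.1)/(120 − j56.1), |Γ_s| = 0.483

|Γ| ≈ 0.483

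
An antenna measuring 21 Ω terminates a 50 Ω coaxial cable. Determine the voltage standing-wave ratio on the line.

VSWR ≈ 2.38

For a purely resistive load, VSWR = R_L/Z_0 or Z_0/R_L (whichever > 1) = 50/21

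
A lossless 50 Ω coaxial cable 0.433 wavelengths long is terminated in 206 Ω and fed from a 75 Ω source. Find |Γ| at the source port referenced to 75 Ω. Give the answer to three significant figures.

βl = 2π × 0.433 = 156°
tan(βl) = -0.448
Z_in = Z_0·(Z_L + jZ_0·tanβl)/(Z_0 + jZ_L·tanβl) = 56.2 + j81.2 Ω
Γ_s = (Z_in − Z_s)/(Z_in + Z_s) = (-18.8 + j81.2)/(131 + j81.2), |Γ_s| = 0.54

|Γ| ≈ 0.54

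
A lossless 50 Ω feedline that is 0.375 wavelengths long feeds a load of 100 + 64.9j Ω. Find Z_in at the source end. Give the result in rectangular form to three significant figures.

βl = 2π × 0.375 = 135°
tan(βl) = tan(135°) = -1
Z_in = Z_0·(Z_L + jZ_0·tanβl)/(Z_0 + jZ_L·tanβl)
     = 50·(100 + j14.9)/(115 − j100)

Z_in ≈ 21.5 + j25.2 Ω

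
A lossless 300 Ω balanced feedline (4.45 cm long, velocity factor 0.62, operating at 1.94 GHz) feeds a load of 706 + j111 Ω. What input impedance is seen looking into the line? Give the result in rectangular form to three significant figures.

Z_in ≈ 506 + j291 Ω

λ = v/f = 0.62·c / 1.94 GHz = 0.0959 m
βl = 2π·l/λ = 2π × 0.464 = 167°
tan(βl) = tan(167°) = -0.229
Z_in = Z_0·(Z_L + jZ_0·tanβl)/(Z_0 + jZ_L·tanβl)
     = 300·(706 + j42.2)/(325 − j162)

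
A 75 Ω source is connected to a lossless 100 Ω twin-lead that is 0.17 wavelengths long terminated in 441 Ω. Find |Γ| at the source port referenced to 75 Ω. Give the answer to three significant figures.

|Γ| ≈ 0.594

βl = 2π × 0.17 = 61.2°
tan(βl) = 1.82
Z_in = Z_0·(Z_L + jZ_0·tanβl)/(Z_0 + jZ_L·tanβl) = 29.1 − j51.4 Ω
Γ_s = (Z_in − Z_s)/(Z_in + Z_s) = (-45.9 − j51.4)/(104 − j51.4), |Γ_s| = 0.594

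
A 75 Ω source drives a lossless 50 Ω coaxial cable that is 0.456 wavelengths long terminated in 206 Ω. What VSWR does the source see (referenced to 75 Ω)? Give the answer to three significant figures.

VSWR ≈ 3.02

βl = 2π × 0.456 = 164°
tan(βl) = -0.284
Z_in = Z_0·(Z_L + jZ_0·tanβl)/(Z_0 + jZ_L·tanβl) = 94.1 + j95.8 Ω
Γ_s = (Z_in − Z_s)/(Z_in + Z_s) = (19.1 + j95.8)/(169 + j95.8), |Γ_s| = 0.503
VSWR = (1 + |Γ_s|)/(1 − |Γ_s|)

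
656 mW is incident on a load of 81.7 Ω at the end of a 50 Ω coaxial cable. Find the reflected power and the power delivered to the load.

P_reflected ≈ 38 mW; P_delivered ≈ 618 mW

Γ = (81.7 − 50)/(81.7 + 50) = 0.241
|Γ|² = 0.0579
P_refl = |Γ|²·P_inc = 38 mW, P_del = (1 − |Γ|²)·P_inc = 618 mW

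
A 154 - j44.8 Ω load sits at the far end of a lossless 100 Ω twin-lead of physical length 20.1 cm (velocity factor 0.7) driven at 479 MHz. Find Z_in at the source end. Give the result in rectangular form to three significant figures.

λ = v/f = 0.7·c / 479 MHz = 0.438 m
βl = 2π·l/λ = 2π × 0.458 = 165°
tan(βl) = tan(165°) = -0.267
Z_in = Z_0·(Z_L + jZ_0·tanβl)/(Z_0 + jZ_L·tanβl)
     = 100·(154 − j71.5)/(88 − j41.1)

Z_in ≈ 175 + j0.4 Ω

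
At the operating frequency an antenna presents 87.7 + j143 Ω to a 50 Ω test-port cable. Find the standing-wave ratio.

VSWR ≈ 6.84

Γ = (Z_L − Z_0)/(Z_L + Z_0) = (37.7 + j143)/(137.7 + j143)
|Γ| = 148/199 = 0.745
VSWR = (1 + |Γ|)/(1 − |Γ|) = 1.74/0.255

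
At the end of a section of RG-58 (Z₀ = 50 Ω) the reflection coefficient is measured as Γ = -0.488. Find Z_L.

Z_L ≈ 17.2 Ω

Z_L = Z_0·(1 + Γ)/(1 − Γ) = 50·(0.512)/(1.49)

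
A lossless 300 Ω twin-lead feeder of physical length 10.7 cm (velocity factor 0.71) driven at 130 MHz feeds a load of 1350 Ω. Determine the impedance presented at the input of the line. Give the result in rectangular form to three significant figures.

λ = v/f = 0.71·c / 130 MHz = 1.64 m
βl = 2π·l/λ = 2π × 0.0653 = 23.5°
tan(βl) = tan(23.5°) = 0.435
Z_in = Z_0·(Z_L + jZ_0·tanβl)/(Z_0 + jZ_L·tanβl)
     = 300·(1350 + j131)/(300 + j587)

Z_in ≈ 332 − j520 Ω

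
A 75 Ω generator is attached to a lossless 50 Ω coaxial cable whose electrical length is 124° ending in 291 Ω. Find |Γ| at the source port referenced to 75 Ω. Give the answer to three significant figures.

|Γ| ≈ 0.757

tan(βl) = -1.48
Z_in = Z_0·(Z_L + jZ_0·tanβl)/(Z_0 + jZ_L·tanβl) = 12.3 + j32.3 Ω
Γ_s = (Z_in − Z_s)/(Z_in + Z_s) = (-62.7 + j32.3)/(87.3 + j32.3), |Γ_s| = 0.757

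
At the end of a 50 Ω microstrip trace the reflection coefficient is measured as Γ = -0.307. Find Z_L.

Z_L ≈ 26.5 Ω

Z_L = Z_0·(1 + Γ)/(1 − Γ) = 50·(0.693)/(1.31)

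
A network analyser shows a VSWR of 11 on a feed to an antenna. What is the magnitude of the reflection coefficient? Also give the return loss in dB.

|Γ| ≈ 0.833; return loss ≈ 1.58 dB

|Γ| = (S − 1)/(S + 1) = (11 − 1)/(11 + 1) = 10/12
RL = −20·log₁₀|Γ| = −20·log₁₀(0.833)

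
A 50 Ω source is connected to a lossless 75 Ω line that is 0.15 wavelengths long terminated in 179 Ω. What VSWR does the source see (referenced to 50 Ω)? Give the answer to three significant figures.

βl = 2π × 0.15 = 54°
tan(βl) = 1.38
Z_in = Z_0·(Z_L + jZ_0·tanβl)/(Z_0 + jZ_L·tanβl) = 43.9 − j41.1 Ω
Γ_s = (Z_in − Z_s)/(Z_in + Z_s) = (-6.06 − j41.1)/(93.9 − j41.1), |Γ_s| = 0.405
VSWR = (1 + |Γ_s|)/(1 − |Γ_s|)

VSWR ≈ 2.36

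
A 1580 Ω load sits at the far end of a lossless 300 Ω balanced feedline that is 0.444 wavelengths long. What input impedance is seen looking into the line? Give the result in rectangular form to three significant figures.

βl = 2π × 0.444 = 160°
tan(βl) = tan(160°) = -0.367
Z_in = Z_0·(Z_L + jZ_0·tanβl)/(Z_0 + jZ_L·tanβl)
     = 300·(1580 − j110)/(300 − j580)

Z_in ≈ 378 + j621 Ω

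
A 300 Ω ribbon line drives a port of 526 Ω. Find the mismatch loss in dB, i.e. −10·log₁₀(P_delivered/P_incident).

Γ = (526 − 300)/(526 + 300) = 0.274
|Γ|² = 0.0749, so P_del/P_inc = 1 − |Γ|² = 0.925
ML = −10·log₁₀(1 − |Γ|²)

mismatch loss ≈ 0.338 dB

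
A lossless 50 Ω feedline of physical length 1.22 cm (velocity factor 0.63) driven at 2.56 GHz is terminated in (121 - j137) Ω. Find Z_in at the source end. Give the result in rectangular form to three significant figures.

Z_in ≈ 9.62 − j16.2 Ω

λ = v/f = 0.63·c / 2.56 GHz = 0.0738 m
βl = 2π·l/λ = 2π × 0.165 = 59.5°
tan(βl) = tan(59.5°) = 1.7
Z_in = Z_0·(Z_L + jZ_0·tanβl)/(Z_0 + jZ_L·tanβl)
     = 50·(121 − j52.2)/(282 + j205)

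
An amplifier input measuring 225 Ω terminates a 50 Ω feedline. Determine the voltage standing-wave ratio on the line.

Γ = (225 − 50)/(225 + 50) = 0.636
VSWR = (1 + 0.636)/(1 − 0.636)

VSWR ≈ 4.5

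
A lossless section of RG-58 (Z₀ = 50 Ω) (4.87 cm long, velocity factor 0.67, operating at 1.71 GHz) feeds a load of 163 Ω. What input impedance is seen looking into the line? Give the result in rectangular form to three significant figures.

λ = v/f = 0.67·c / 1.71 GHz = 0.118 m
βl = 2π·l/λ = 2π × 0.414 = 149°
tan(βl) = tan(149°) = -0.597
Z_in = Z_0·(Z_L + jZ_0·tanβl)/(Z_0 + jZ_L·tanβl)
     = 50·(163 − j29.9)/(50 − j97.3)

Z_in ≈ 46.2 + j60 Ω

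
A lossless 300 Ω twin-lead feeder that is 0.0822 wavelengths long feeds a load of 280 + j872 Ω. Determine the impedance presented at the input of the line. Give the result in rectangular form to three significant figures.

Z_in ≈ 526 − j1170 Ω

βl = 2π × 0.0822 = 29.6°
tan(βl) = tan(29.6°) = 0.568
Z_in = Z_0·(Z_L + jZ_0·tanβl)/(Z_0 + jZ_L·tanβl)
     = 300·(280 + j1040)/(-195 + j159)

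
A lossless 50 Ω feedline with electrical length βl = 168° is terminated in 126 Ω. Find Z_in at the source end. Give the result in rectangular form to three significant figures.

tan(βl) = tan(168°) = -0.213
Z_in = Z_0·(Z_L + jZ_0·tanβl)/(Z_0 + jZ_L·tanβl)
     = 50·(126 − j10.6)/(50 − j26.8)

Z_in ≈ 102 + j44.2 Ω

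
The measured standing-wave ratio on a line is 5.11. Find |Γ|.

|Γ| ≈ 0.673

|Γ| = (S − 1)/(S + 1) = (5.11 − 1)/(5.11 + 1) = 4.11/6.11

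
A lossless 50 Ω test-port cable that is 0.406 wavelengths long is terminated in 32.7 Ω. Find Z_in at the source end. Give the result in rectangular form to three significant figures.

Z_in ≈ 39.8 − j16.1 Ω

βl = 2π × 0.406 = 146°
tan(βl) = tan(146°) = -0.67
Z_in = Z_0·(Z_L + jZ_0·tanβl)/(Z_0 + jZ_L·tanβl)
     = 50·(32.7 − j33.5)/(50 − j21.9)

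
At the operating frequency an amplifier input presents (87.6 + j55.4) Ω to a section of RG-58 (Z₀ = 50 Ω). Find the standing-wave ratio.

VSWR ≈ 2.65

Γ = (Z_L − Z_0)/(Z_L + Z_0) = (37.6 + j55.4)/(137.6 + j55.4)
|Γ| = 67/148 = 0.451
VSWR = (1 + |Γ|)/(1 − |Γ|) = 1.45/0.549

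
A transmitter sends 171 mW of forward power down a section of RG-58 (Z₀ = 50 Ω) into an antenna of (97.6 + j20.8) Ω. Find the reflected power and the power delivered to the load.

|Γ| = |(47.6 + j20.8)/(147.6 + j20.8)| = 0.348
|Γ|² = 0.121
P_refl = |Γ|²·P_inc = 20.8 mW, P_del = (1 − |Γ|²)·P_inc = 150 mW

P_reflected ≈ 20.8 mW; P_delivered ≈ 150 mW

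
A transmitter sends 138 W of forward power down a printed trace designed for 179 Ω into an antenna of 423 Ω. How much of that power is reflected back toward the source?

P_reflected ≈ 22.7 W

Γ = (423 − 179)/(423 + 179) = 0.405
|Γ|² = 0.164
P_refl = |Γ|²·P_inc = 22.7 W, P_del = (1 − |Γ|²)·P_inc = 115 W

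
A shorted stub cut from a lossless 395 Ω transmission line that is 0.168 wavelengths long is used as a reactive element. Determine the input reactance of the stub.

βl = 2π × 0.168 = 60.5°
tan(βl) = 1.77
For a shorted stub, Z_in = jZ_0·tan(βl)

X_in ≈ 698 Ω (inductive)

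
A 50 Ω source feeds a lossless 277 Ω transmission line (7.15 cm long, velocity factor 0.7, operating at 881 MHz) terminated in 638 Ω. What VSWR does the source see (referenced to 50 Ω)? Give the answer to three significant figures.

VSWR ≈ 3.49

λ = v/f = 0.7·c / 881 MHz = 0.238 m
βl = 2π·l/λ = 2π × 0.3 = 108°
tan(βl) = -3.08
Z_in = Z_0·(Z_L + jZ_0·tanβl)/(Z_0 + jZ_L·tanβl) = 130 + j71.6 Ω
Γ_s = (Z_in − Z_s)/(Z_in + Z_s) = (80.4 + j71.6)/(180 + j71.6), |Γ_s| = 0.555
VSWR = (1 + |Γ_s|)/(1 − |Γ_s|)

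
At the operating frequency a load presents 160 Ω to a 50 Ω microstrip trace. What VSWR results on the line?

For a purely resistive load, VSWR = R_L/Z_0 or Z_0/R_L (whichever > 1) = 160/50

VSWR ≈ 3.2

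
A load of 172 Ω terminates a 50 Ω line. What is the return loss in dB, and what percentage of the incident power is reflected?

RL ≈ 5.2 dB; 30.2% of incident power reflected

Γ = (172 − 50)/(172 + 50) = 0.55
RL = −20·log₁₀(0.55) = 5.2 dB
P_refl/P_inc = |Γ|² = 0.302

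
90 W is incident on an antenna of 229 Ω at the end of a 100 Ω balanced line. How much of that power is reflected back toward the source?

P_reflected ≈ 13.8 W

Γ = (229 − 100)/(229 + 100) = 0.392
|Γ|² = 0.154
P_refl = |Γ|²·P_inc = 13.8 W, P_del = (1 − |Γ|²)·P_inc = 76.2 W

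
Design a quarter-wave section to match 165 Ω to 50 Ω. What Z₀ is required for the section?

Z_qwt = √(Z_0·R_L) = √(50 × 165) = √8250

Z_qwt ≈ 90.8 Ω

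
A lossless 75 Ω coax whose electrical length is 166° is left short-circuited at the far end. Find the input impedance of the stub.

tan(βl) = -0.249
For a short-circuited stub, Z_in = jZ_0·tan(βl)

Z_in ≈ −j18.7 Ω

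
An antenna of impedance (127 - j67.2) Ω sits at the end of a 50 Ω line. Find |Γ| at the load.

Γ = (Z_L − Z_0)/(Z_L + Z_0) = (77 − j67.2)/(177 − j67.2)
|Γ| = 102/189

|Γ| ≈ 0.54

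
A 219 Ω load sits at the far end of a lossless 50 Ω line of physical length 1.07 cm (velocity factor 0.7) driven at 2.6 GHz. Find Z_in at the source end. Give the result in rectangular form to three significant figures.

λ = v/f = 0.7·c / 2.6 GHz = 0.0808 m
βl = 2π·l/λ = 2π × 0.132 = 47.7°
tan(βl) = tan(47.7°) = 1.1
Z_in = Z_0·(Z_L + jZ_0·tanβl)/(Z_0 + jZ_L·tanβl)
     = 50·(219 + j54.9)/(50 + j241)

Z_in ≈ 20 − j41.4 Ω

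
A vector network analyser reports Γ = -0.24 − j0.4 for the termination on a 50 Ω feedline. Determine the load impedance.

Z_L = Z_0·(1 + Γ)/(1 − Γ) = 50·(0.76 − j0.4)/(1.24 + j0.4)

Z_L ≈ 23 − j23.6 Ω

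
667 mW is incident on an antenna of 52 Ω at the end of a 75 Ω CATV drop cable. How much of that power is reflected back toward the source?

Γ = (52 − 75)/(52 + 75) = -0.181
|Γ|² = 0.0328
P_refl = |Γ|²·P_inc = 21.9 mW, P_del = (1 − |Γ|²)·P_inc = 645 mW

P_reflected ≈ 21.9 mW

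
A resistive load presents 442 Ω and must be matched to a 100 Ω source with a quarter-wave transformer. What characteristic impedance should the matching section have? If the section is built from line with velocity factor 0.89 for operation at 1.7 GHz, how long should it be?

Z_qwt ≈ 210 Ω; length ≈ 3.93 cm

Z_qwt = √(Z_0·R_L) = √(100 × 442) = √44200
λ = 0.89·c/f = 0.157 m, so l = λ/4 = 0.0393 m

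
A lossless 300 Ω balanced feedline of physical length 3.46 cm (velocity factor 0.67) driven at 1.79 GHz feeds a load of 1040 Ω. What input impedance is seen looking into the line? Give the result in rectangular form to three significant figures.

λ = v/f = 0.67·c / 1.79 GHz = 0.112 m
βl = 2π·l/λ = 2π × 0.308 = 111°
tan(βl) = tan(111°) = -2.62
Z_in = Z_0·(Z_L + jZ_0·tanβl)/(Z_0 + jZ_L·tanβl)
     = 300·(1040 − j785)/(300 − j2720)

Z_in ≈ 98 + j104 Ω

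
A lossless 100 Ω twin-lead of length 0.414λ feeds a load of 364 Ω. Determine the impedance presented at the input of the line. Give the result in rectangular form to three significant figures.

βl = 2π × 0.414 = 149°
tan(βl) = tan(149°) = -0.6
Z_in = Z_0·(Z_L + jZ_0·tanβl)/(Z_0 + jZ_L·tanβl)
     = 100·(364 − j60)/(100 − j218)

Z_in ≈ 85.8 + j127 Ω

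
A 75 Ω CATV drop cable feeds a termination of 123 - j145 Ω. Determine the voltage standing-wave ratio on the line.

VSWR ≈ 4.3

Γ = (Z_L − Z_0)/(Z_L + Z_0) = (48 − j145)/(198 − j145)
|Γ| = 153/245 = 0.622
VSWR = (1 + |Γ|)/(1 − |Γ|) = 1.62/0.378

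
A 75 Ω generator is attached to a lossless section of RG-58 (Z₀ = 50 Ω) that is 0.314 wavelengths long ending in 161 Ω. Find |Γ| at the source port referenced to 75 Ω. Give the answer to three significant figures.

βl = 2π × 0.314 = 113°
tan(βl) = -2.35
Z_in = Z_0·(Z_L + jZ_0·tanβl)/(Z_0 + jZ_L·tanβl) = 18 + j18.9 Ω
Γ_s = (Z_in − Z_s)/(Z_in + Z_s) = (-57 + j18.9)/(93 + j18.9), |Γ_s| = 0.632

|Γ| ≈ 0.632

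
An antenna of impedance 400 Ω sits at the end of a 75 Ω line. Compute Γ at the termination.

Γ = (Z_L − Z_0)/(Z_L + Z_0) = (400 − 75)/(400 + 75) = 325/475

Γ = 0.684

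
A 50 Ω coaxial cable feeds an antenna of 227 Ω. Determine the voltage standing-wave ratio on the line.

Γ = (227 − 50)/(227 + 50) = 0.639
VSWR = (1 + 0.639)/(1 − 0.639)

VSWR ≈ 4.54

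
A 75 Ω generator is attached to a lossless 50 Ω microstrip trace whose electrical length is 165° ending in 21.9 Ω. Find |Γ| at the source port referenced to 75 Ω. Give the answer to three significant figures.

tan(βl) = -0.268
Z_in = Z_0·(Z_L + jZ_0·tanβl)/(Z_0 + jZ_L·tanβl) = 23.2 − j10.7 Ω
Γ_s = (Z_in − Z_s)/(Z_in + Z_s) = (-51.8 − j10.7)/(98.2 − j10.7), |Γ_s| = 0.536

|Γ| ≈ 0.536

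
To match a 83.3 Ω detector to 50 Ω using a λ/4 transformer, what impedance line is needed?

Z_qwt ≈ 64.5 Ω

Z_qwt = √(Z_0·R_L) = √(50 × 83.3) = √4165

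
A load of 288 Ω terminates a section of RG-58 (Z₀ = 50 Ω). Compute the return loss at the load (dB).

RL ≈ 3.05 dB

Γ = (288 − 50)/(288 + 50) = 0.704
RL = −20·log₁₀|Γ| = −20·log₁₀(0.704)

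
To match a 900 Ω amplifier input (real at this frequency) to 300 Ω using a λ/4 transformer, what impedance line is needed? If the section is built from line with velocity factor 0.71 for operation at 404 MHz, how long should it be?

Z_qwt = √(Z_0·R_L) = √(300 × 900) = √270000
λ = 0.71·c/f = 0.527 m, so l = λ/4 = 0.132 m

Z_qwt ≈ 520 Ω; length ≈ 13.2 cm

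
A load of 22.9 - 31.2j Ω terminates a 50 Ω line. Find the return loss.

RL ≈ 5.66 dB

Γ = (-27.1 − j31.2)/(72.9 − j31.2), |Γ| = 0.521
RL = −20·log₁₀|Γ| = −20·log₁₀(0.521)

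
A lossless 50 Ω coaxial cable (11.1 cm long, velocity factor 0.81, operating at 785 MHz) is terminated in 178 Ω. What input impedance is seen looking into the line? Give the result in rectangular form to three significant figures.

Z_in ≈ 22.2 + j35.6 Ω

λ = v/f = 0.81·c / 785 MHz = 0.31 m
βl = 2π·l/λ = 2π × 0.359 = 129°
tan(βl) = tan(129°) = -1.23
Z_in = Z_0·(Z_L + jZ_0·tanβl)/(Z_0 + jZ_L·tanβl)
     = 50·(178 − j61.5)/(50 − j219)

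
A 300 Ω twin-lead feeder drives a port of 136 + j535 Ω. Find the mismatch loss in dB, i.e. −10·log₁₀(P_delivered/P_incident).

mismatch loss ≈ 4.65 dB

Γ = (-164 + j535)/(436 + j535), |Γ| = 0.811
|Γ|² = 0.657, so P_del/P_inc = 1 − |Γ|² = 0.343
ML = −10·log₁₀(1 − |Γ|²)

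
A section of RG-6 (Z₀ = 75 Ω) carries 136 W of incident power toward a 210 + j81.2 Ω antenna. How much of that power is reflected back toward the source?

|Γ| = |(135 + j81.2)/(285 + j81.2)| = 0.532
|Γ|² = 0.283
P_refl = |Γ|²·P_inc = 38.4 W, P_del = (1 − |Γ|²)·P_inc = 97.6 W

P_reflected ≈ 38.4 W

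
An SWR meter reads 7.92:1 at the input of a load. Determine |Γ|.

|Γ| ≈ 0.776

|Γ| = (S − 1)/(S + 1) = (7.92 − 1)/(7.92 + 1) = 6.92/8.92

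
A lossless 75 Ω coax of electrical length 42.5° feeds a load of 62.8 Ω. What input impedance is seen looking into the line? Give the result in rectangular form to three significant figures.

tan(βl) = tan(42.5°) = 0.916
Z_in = Z_0·(Z_L + jZ_0·tanβl)/(Z_0 + jZ_L·tanβl)
     = 75·(62.8 + j68.7)/(75 + j57.5)

Z_in ≈ 72.7 + j12.9 Ω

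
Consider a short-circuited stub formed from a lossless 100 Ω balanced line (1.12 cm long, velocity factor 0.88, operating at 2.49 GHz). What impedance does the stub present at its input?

λ = v/f = 0.88·c / 2.49 GHz = 0.106 m
βl = 2π·l/λ = 2π × 0.106 = 38°
tan(βl) = 0.782
For a short-circuited stub, Z_in = jZ_0·tan(βl)

Z_in ≈ +j78.2 Ω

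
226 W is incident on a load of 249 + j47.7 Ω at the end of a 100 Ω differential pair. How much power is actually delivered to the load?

P_delivered ≈ 181 W

|Γ| = |(149 + j47.7)/(349 + j47.7)| = 0.444
|Γ|² = 0.197
P_refl = |Γ|²·P_inc = 44.6 W, P_del = (1 − |Γ|²)·P_inc = 181 W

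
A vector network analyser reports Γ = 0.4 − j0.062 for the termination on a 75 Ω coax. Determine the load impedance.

Z_L = Z_0·(1 + Γ)/(1 − Γ) = 75·(1.4 − j0.062)/(0.6 + j0.062)

Z_L ≈ 172 − j25.6 Ω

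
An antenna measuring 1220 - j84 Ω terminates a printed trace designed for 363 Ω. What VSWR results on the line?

Γ = (Z_L − Z_0)/(Z_L + Z_0) = (857 − j84)/(1583 − j84)
|Γ| = 861/1590 = 0.543
VSWR = (1 + |Γ|)/(1 − |Γ|) = 1.54/0.457

VSWR ≈ 3.38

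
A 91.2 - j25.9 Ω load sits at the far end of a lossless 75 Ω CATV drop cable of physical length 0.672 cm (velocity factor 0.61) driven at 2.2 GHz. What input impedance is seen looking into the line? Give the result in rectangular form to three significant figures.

Z_in ≈ 63.6 − j22.8 Ω

λ = v/f = 0.61·c / 2.2 GHz = 0.0832 m
βl = 2π·l/λ = 2π × 0.0808 = 29.1°
tan(βl) = tan(29.1°) = 0.556
Z_in = Z_0·(Z_L + jZ_0·tanβl)/(Z_0 + jZ_L·tanβl)
     = 75·(91.2 + j15.8)/(89.4 + j50.7)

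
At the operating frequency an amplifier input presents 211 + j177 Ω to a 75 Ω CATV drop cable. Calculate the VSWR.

Γ = (Z_L − Z_0)/(Z_L + Z_0) = (136 + j177)/(286 + j177)
|Γ| = 223/336 = 0.664
VSWR = (1 + |Γ|)/(1 − |Γ|) = 1.66/0.336

VSWR ≈ 4.95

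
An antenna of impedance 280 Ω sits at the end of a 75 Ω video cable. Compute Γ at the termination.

Γ = (Z_L − Z_0)/(Z_L + Z_0) = (280 − 75)/(280 + 75) = 205/355

Γ = 0.577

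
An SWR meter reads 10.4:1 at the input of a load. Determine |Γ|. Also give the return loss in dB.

|Γ| ≈ 0.825; return loss ≈ 1.68 dB

|Γ| = (S − 1)/(S + 1) = (10.4 − 1)/(10.4 + 1) = 9.4/11.4
RL = −20·log₁₀|Γ| = −20·log₁₀(0.825)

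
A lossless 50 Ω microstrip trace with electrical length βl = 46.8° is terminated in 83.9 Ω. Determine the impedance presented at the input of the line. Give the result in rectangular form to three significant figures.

tan(βl) = tan(46.8°) = 1.06
Z_in = Z_0·(Z_L + jZ_0·tanβl)/(Z_0 + jZ_L·tanβl)
     = 50·(83.9 + j53.2)/(50 + j89.3)

Z_in ≈ 42.7 − j23.1 Ω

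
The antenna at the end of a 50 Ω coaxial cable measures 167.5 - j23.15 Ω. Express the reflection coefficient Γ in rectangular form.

Γ ≈ 0.545 − j0.0484

Γ = (Z_L − Z_0)/(Z_L + Z_0) = (117.5 − j23.15)/(217.5 − j23.15)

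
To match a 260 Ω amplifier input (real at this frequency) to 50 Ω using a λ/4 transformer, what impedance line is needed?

Z_qwt = √(Z_0·R_L) = √(50 × 260) = √13000

Z_qwt ≈ 114 Ω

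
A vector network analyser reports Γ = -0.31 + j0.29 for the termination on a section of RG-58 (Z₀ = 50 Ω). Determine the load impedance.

Z_L = Z_0·(1 + Γ)/(1 − Γ) = 50·(0.69 + j0.29)/(1.31 − j0.29)

Z_L ≈ 22.8 + j16.1 Ω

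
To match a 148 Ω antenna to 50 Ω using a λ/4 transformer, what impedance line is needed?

Z_qwt ≈ 86 Ω

Z_qwt = √(Z_0·R_L) = √(50 × 148) = √7400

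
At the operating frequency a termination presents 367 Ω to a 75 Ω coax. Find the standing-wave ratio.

VSWR ≈ 4.89

Γ = (367 − 75)/(367 + 75) = 0.661
VSWR = (1 + 0.661)/(1 − 0.661)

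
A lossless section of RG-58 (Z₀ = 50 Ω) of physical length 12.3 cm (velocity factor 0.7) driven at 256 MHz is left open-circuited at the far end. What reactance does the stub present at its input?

X_in ≈ -36.4 Ω (capacitive)

λ = v/f = 0.7·c / 256 MHz = 0.82 m
βl = 2π·l/λ = 2π × 0.15 = 54°
tan(βl) = 1.38
For an open-circuited stub, Z_in = −jZ_0·cot(βl) = −jZ_0/tan(βl)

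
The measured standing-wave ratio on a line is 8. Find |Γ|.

|Γ| ≈ 0.778

|Γ| = (S − 1)/(S + 1) = (8 − 1)/(8 + 1) = 7/9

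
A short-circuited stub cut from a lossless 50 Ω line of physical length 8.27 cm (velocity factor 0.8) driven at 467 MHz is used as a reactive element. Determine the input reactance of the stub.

λ = v/f = 0.8·c / 467 MHz = 0.514 m
βl = 2π·l/λ = 2π × 0.161 = 57.9°
tan(βl) = 1.6
For a short-circuited stub, Z_in = jZ_0·tan(βl)

X_in ≈ 79.8 Ω (inductive)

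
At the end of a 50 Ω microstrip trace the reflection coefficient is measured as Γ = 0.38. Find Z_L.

Z_L ≈ 111 Ω

Z_L = Z_0·(1 + Γ)/(1 − Γ) = 50·(1.38)/(0.62)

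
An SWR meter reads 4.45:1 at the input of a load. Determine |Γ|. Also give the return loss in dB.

|Γ| ≈ 0.633; return loss ≈ 3.97 dB

|Γ| = (S − 1)/(S + 1) = (4.45 − 1)/(4.45 + 1) = 3.45/5.45
RL = −20·log₁₀|Γ| = −20·log₁₀(0.633)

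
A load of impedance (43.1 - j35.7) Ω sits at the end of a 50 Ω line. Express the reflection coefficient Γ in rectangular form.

Γ = (Z_L − Z_0)/(Z_L + Z_0) = (-6.9 − j35.7)/(93.1 − j35.7)

Γ ≈ 0.0636 − j0.359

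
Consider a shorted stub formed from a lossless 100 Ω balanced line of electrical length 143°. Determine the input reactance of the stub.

X_in ≈ -75.4 Ω (capacitive)

tan(βl) = -0.754
For a shorted stub, Z_in = jZ_0·tan(βl)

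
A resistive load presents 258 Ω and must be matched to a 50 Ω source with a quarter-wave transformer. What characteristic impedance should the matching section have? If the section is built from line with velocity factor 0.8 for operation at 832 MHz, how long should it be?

Z_qwt ≈ 114 Ω; length ≈ 7.21 cm

Z_qwt = √(Z_0·R_L) = √(50 × 258) = √12900
λ = 0.8·c/f = 0.288 m, so l = λ/4 = 0.0721 m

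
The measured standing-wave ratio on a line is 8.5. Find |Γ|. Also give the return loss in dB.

|Γ| = (S − 1)/(S + 1) = (8.5 − 1)/(8.5 + 1) = 7.5/9.5
RL = −20·log₁₀|Γ| = −20·log₁₀(0.789)

|Γ| ≈ 0.789; return loss ≈ 2.05 dB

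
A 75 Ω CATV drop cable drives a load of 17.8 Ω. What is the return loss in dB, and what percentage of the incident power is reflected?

RL ≈ 4.2 dB; 38% of incident power reflected

Γ = (17.8 − 75)/(17.8 + 75) = -0.616
RL = −20·log₁₀(0.616) = 4.2 dB
P_refl/P_inc = |Γ|² = 0.38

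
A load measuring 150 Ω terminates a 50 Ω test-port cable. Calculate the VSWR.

For a purely resistive load, VSWR = R_L/Z_0 or Z_0/R_L (whichever > 1) = 150/50

VSWR ≈ 3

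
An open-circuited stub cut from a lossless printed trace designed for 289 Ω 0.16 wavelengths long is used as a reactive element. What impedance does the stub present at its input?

Z_in ≈ −j183 Ω

βl = 2π × 0.16 = 57.6°
tan(βl) = 1.58
For an open-circuited stub, Z_in = −jZ_0·cot(βl) = −jZ_0/tan(βl)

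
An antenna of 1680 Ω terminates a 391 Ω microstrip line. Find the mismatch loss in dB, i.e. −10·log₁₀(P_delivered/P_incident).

mismatch loss ≈ 2.13 dB

Γ = (1680 − 391)/(1680 + 391) = 0.622
|Γ|² = 0.387, so P_del/P_inc = 1 − |Γ|² = 0.613
ML = −10·log₁₀(1 − |Γ|²)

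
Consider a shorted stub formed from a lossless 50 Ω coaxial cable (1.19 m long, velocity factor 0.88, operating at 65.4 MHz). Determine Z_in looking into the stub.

Z_in ≈ −j173 Ω

λ = v/f = 0.88·c / 65.4 MHz = 4.04 m
βl = 2π·l/λ = 2π × 0.295 = 106°
tan(βl) = -3.46
For a shorted stub, Z_in = jZ_0·tan(βl)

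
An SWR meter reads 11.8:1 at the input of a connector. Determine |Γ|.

|Γ| ≈ 0.844

|Γ| = (S − 1)/(S + 1) = (11.8 − 1)/(11.8 + 1) = 10.8/12.8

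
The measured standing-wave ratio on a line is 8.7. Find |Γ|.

|Γ| ≈ 0.794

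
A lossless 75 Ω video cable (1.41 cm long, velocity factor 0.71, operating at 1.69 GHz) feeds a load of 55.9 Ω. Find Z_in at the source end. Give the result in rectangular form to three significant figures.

Z_in ≈ 68.7 + j20.2 Ω

λ = v/f = 0.71·c / 1.69 GHz = 0.126 m
βl = 2π·l/λ = 2π × 0.112 = 40.3°
tan(βl) = tan(40.3°) = 0.847
Z_in = Z_0·(Z_L + jZ_0·tanβl)/(Z_0 + jZ_L·tanβl)
     = 75·(55.9 + j63.5)/(75 + j47.4)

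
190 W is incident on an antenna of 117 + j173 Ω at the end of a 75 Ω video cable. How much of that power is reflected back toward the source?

|Γ| = |(42 + j173)/(192 + j173)| = 0.689
|Γ|² = 0.474
P_refl = |Γ|²·P_inc = 90.2 W, P_del = (1 − |Γ|²)·P_inc = 99.8 W

P_reflected ≈ 90.2 W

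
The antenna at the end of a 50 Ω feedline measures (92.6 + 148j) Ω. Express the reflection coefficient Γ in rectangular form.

Γ ≈ 0.662 + j0.35

Γ = (Z_L − Z_0)/(Z_L + Z_0) = (42.6 + j148)/(142.6 + j148)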